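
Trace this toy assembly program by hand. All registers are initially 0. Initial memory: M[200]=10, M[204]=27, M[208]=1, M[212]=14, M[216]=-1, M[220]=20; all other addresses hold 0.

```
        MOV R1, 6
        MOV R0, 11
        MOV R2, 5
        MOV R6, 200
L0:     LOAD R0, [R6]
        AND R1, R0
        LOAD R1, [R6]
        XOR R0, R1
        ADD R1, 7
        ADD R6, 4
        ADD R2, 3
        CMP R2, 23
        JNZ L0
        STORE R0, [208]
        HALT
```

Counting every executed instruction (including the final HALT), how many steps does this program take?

MOV R1, 6 → R1=6
MOV R0, 11 → R0=11
MOV R2, 5 → R2=5
MOV R6, 200 → R6=200
LOAD R0, [R6] → R0=M[200]=10
AND R1, R0 → R1=6&10=2
LOAD R1, [R6] → R1=M[200]=10
XOR R0, R1 → R0=10^10=0
ADD R1, 7 → R1=10+7=17
ADD R6, 4 → R6=200+4=204
ADD R2, 3 → R2=5+3=8
CMP R2, 23  (cmp 8,23)
JNZ L0: taken
LOAD R0, [R6] → R0=M[204]=27
AND R1, R0 → R1=17&27=17
LOAD R1, [R6] → R1=M[204]=27
XOR R0, R1 → R0=27^27=0
ADD R1, 7 → R1=27+7=34
ADD R6, 4 → R6=204+4=208
ADD R2, 3 → R2=8+3=11
CMP R2, 23  (cmp 11,23)
JNZ L0: taken
LOAD R0, [R6] → R0=M[208]=1
AND R1, R0 → R1=34&1=0
LOAD R1, [R6] → R1=M[208]=1
XOR R0, R1 → R0=1^1=0
ADD R1, 7 → R1=1+7=8
ADD R6, 4 → R6=208+4=212
ADD R2, 3 → R2=11+3=14
CMP R2, 23  (cmp 14,23)
JNZ L0: taken
LOAD R0, [R6] → R0=M[212]=14
AND R1, R0 → R1=8&14=8
LOAD R1, [R6] → R1=M[212]=14
XOR R0, R1 → R0=14^14=0
ADD R1, 7 → R1=14+7=21
ADD R6, 4 → R6=212+4=216
ADD R2, 3 → R2=14+3=17
CMP R2, 23  (cmp 17,23)
JNZ L0: taken
LOAD R0, [R6] → R0=M[216]=-1
AND R1, R0 → R1=21&(-1)=21
LOAD R1, [R6] → R1=M[216]=-1
XOR R0, R1 → R0=(-1)^(-1)=0
ADD R1, 7 → R1=(-1)+7=6
ADD R6, 4 → R6=216+4=220
ADD R2, 3 → R2=17+3=20
CMP R2, 23  (cmp 20,23)
JNZ L0: taken
LOAD R0, [R6] → R0=M[220]=20
AND R1, R0 → R1=6&20=4
LOAD R1, [R6] → R1=M[220]=20
XOR R0, R1 → R0=20^20=0
ADD R1, 7 → R1=20+7=27
ADD R6, 4 → R6=220+4=224
ADD R2, 3 → R2=20+3=23
CMP R2, 23  (cmp 23,23)
JNZ L0: not taken
STORE R0, [208] → M[208]=0
halt.
Total executed instructions: 60.

60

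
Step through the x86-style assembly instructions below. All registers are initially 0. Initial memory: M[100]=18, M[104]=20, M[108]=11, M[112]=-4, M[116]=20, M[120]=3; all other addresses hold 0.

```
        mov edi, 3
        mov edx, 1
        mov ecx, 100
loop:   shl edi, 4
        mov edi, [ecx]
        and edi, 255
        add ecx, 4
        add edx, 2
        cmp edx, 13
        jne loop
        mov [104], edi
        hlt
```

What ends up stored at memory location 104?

edi=3
edx=1
ecx=100
edi=3<<4=48
edi=M[100]=18
edi=18&255=18
ecx=100+4=104
edx=1+2=3
cmp edx, 13  (cmp 3,13)
jne loop: taken
edi=18<<4=288
edi=M[104]=20
edi=20&255=20
ecx=104+4=108
edx=3+2=5
cmp edx, 13  (cmp 5,13)
jne loop: taken
edi=20<<4=320
edi=M[108]=11
edi=11&255=11
ecx=108+4=112
edx=5+2=7
cmp edx, 13  (cmp 7,13)
jne loop: taken
edi=11<<4=176
edi=M[112]=-4
edi=(-4)&255=252
ecx=112+4=116
edx=7+2=9
cmp edx, 13  (cmp 9,13)
jne loop: taken
edi=252<<4=4032
edi=M[116]=20
edi=20&255=20
ecx=116+4=120
edx=9+2=11
cmp edx, 13  (cmp 11,13)
jne loop: taken
edi=20<<4=320
edi=M[120]=3
edi=3&255=3
ecx=120+4=124
edx=11+2=13
cmp edx, 13  (cmp 13,13)
jne loop: not taken
mov [104], edi → M[104]=3
halt.

3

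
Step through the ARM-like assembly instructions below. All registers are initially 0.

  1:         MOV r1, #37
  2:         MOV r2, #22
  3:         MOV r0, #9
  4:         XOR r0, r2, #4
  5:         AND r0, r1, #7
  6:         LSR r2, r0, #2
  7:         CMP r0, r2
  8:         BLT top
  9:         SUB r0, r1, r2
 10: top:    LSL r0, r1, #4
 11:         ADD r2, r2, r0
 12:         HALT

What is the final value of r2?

MOV r1, #37 → r1=37
MOV r2, #22 → r2=22
MOV r0, #9 → r0=9
XOR r0, r2, #4 → r0=22^4=18
AND r0, r1, #7 → r0=37&7=5
LSR r2, r0, #2 → r2=5>>2=1
CMP r0, r2  (cmp 5,1)
BLT top: not taken
SUB r0, r1, r2 → r0=37-1=36
LSL r0, r1, #4 → r0=37<<4=592
ADD r2, r2, r0 → r2=1+592=593
halt.

593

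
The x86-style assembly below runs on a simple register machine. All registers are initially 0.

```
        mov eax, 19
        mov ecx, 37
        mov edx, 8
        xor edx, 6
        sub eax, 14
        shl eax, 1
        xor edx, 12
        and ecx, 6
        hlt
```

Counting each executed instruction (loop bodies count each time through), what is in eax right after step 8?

10

mov eax, 19 → eax=19
mov ecx, 37 → ecx=37
mov edx, 8 → edx=8
xor edx, 6 → edx=8^6=14
sub eax, 14 → eax=19-14=5
shl eax, 1 → eax=5<<1=10
xor edx, 12 → edx=14^12=2
and ecx, 6 → ecx=37&6=4
After step 8: eax = 10.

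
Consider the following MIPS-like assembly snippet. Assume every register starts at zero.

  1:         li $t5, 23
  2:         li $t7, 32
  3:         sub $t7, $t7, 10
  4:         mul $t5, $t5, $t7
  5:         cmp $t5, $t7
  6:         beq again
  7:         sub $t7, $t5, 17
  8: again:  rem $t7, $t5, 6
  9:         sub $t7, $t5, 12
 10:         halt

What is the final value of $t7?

494

li $t5, 23 → $t5=23
li $t7, 32 → $t7=32
sub $t7, $t7, 10 → $t7=32-10=22
mul $t5, $t5, $t7 → $t5=23*22=506
cmp $t5, $t7  (cmp 506,22)
beq again: not taken
sub $t7, $t5, 17 → $t7=506-17=489
rem $t7, $t5, 6 → $t7=506%6=2
sub $t7, $t5, 12 → $t7=506-12=494
halt.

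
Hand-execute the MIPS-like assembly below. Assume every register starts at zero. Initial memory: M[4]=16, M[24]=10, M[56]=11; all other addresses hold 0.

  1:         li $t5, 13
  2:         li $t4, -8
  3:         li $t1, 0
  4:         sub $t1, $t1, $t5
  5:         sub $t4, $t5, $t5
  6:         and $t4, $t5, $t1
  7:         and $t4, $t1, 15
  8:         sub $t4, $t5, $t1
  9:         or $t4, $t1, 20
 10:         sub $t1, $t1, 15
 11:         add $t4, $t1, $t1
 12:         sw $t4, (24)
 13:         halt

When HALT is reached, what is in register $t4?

after li $t5, 13: $t5=13
after li $t4, -8: $t4=-8
after li $t1, 0: $t1=0
after sub $t1, $t1, $t5: $t1=0-13=-13
after sub $t4, $t5, $t5: $t4=13-13=0
after and $t4, $t5, $t1: $t4=13&(-13)=1
after and $t4, $t1, 15: $t4=(-13)&15=3
after sub $t4, $t5, $t1: $t4=13-(-13)=26
after or $t4, $t1, 20: $t4=(-13)|20=-9
after sub $t1, $t1, 15: $t1=(-13)-15=-28
after add $t4, $t1, $t1: $t4=(-28)+(-28)=-56
sw $t4, (24) → M[24]=-56
halt.

-56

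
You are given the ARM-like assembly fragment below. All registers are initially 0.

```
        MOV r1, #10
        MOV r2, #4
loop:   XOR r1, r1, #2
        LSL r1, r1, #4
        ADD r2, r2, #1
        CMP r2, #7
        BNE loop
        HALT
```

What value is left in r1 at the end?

33312

after MOV r1, #10: r1=10
after MOV r2, #4: r2=4
after XOR r1, r1, #2: r1=10^2=8
after LSL r1, r1, #4: r1=8<<4=128
after ADD r2, r2, #1: r2=4+1=5
CMP r2, #7  (cmp 5,7)
BNE loop: taken
after XOR r1, r1, #2: r1=128^2=130
after LSL r1, r1, #4: r1=130<<4=2080
after ADD r2, r2, #1: r2=5+1=6
CMP r2, #7  (cmp 6,7)
BNE loop: taken
after XOR r1, r1, #2: r1=2080^2=2082
after LSL r1, r1, #4: r1=2082<<4=33312
after ADD r2, r2, #1: r2=6+1=7
CMP r2, #7  (cmp 7,7)
BNE loop: not taken
halt.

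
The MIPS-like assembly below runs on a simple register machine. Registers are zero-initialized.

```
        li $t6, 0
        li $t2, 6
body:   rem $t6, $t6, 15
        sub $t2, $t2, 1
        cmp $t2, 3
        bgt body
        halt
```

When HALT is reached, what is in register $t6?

after li $t6, 0: $t6=0
after li $t2, 6: $t2=6
after rem $t6, $t6, 15: $t6=0%15=0
after sub $t2, $t2, 1: $t2=6-1=5
cmp $t2, 3  (cmp 5,3)
bgt body: taken
after rem $t6, $t6, 15: $t6=0%15=0
after sub $t2, $t2, 1: $t2=5-1=4
cmp $t2, 3  (cmp 4,3)
bgt body: taken
after rem $t6, $t6, 15: $t6=0%15=0
after sub $t2, $t2, 1: $t2=4-1=3
cmp $t2, 3  (cmp 3,3)
bgt body: not taken
halt.

0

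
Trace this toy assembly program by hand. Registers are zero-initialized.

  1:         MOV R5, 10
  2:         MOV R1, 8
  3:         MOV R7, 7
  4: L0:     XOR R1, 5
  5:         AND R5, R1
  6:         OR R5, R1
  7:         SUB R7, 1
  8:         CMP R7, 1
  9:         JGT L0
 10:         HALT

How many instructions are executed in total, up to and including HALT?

40

MOV R5, 10 → R5=10
MOV R1, 8 → R1=8
MOV R7, 7 → R7=7
XOR R1, 5 → R1=8^5=13
AND R5, R1 → R5=10&13=8
OR R5, R1 → R5=8|13=13
SUB R7, 1 → R7=7-1=6
CMP R7, 1  (cmp 6,1)
JGT L0: taken
XOR R1, 5 → R1=13^5=8
AND R5, R1 → R5=13&8=8
OR R5, R1 → R5=8|8=8
SUB R7, 1 → R7=6-1=5
CMP R7, 1  (cmp 5,1)
JGT L0: taken
XOR R1, 5 → R1=8^5=13
AND R5, R1 → R5=8&13=8
OR R5, R1 → R5=8|13=13
SUB R7, 1 → R7=5-1=4
CMP R7, 1  (cmp 4,1)
JGT L0: taken
XOR R1, 5 → R1=13^5=8
AND R5, R1 → R5=13&8=8
OR R5, R1 → R5=8|8=8
SUB R7, 1 → R7=4-1=3
CMP R7, 1  (cmp 3,1)
JGT L0: taken
XOR R1, 5 → R1=8^5=13
AND R5, R1 → R5=8&13=8
OR R5, R1 → R5=8|13=13
SUB R7, 1 → R7=3-1=2
CMP R7, 1  (cmp 2,1)
JGT L0: taken
XOR R1, 5 → R1=13^5=8
AND R5, R1 → R5=13&8=8
OR R5, R1 → R5=8|8=8
SUB R7, 1 → R7=2-1=1
CMP R7, 1  (cmp 1,1)
JGT L0: not taken
halt.
Total executed instructions: 40.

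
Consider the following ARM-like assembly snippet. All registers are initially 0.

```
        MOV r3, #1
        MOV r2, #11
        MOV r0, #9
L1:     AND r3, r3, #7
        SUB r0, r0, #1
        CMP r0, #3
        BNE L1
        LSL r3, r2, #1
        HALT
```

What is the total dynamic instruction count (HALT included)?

MOV r3, #1 → r3=1
MOV r2, #11 → r2=11
MOV r0, #9 → r0=9
AND r3, r3, #7 → r3=1&7=1
SUB r0, r0, #1 → r0=9-1=8
CMP r0, #3  (cmp 8,3)
BNE L1: taken
AND r3, r3, #7 → r3=1&7=1
SUB r0, r0, #1 → r0=8-1=7
CMP r0, #3  (cmp 7,3)
BNE L1: taken
AND r3, r3, #7 → r3=1&7=1
SUB r0, r0, #1 → r0=7-1=6
CMP r0, #3  (cmp 6,3)
BNE L1: taken
AND r3, r3, #7 → r3=1&7=1
SUB r0, r0, #1 → r0=6-1=5
CMP r0, #3  (cmp 5,3)
BNE L1: taken
AND r3, r3, #7 → r3=1&7=1
SUB r0, r0, #1 → r0=5-1=4
CMP r0, #3  (cmp 4,3)
BNE L1: taken
AND r3, r3, #7 → r3=1&7=1
SUB r0, r0, #1 → r0=4-1=3
CMP r0, #3  (cmp 3,3)
BNE L1: not taken
LSL r3, r2, #1 → r3=11<<1=22
halt.
Total executed instructions: 29.

29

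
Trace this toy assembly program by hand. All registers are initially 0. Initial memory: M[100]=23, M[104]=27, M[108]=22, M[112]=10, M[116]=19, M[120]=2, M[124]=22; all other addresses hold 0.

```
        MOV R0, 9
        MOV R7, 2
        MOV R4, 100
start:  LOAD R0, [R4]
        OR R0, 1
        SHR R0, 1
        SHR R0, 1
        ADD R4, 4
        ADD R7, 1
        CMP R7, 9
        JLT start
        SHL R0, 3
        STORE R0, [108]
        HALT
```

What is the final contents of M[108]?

MOV R0, 9 → R0=9
MOV R7, 2 → R7=2
MOV R4, 100 → R4=100
LOAD R0, [R4] → R0=M[100]=23
OR R0, 1 → R0=23|1=23
SHR R0, 1 → R0=23>>1=11
SHR R0, 1 → R0=11>>1=5
ADD R4, 4 → R4=100+4=104
ADD R7, 1 → R7=2+1=3
CMP R7, 9  (cmp 3,9)
JLT start: taken
LOAD R0, [R4] → R0=M[104]=27
OR R0, 1 → R0=27|1=27
SHR R0, 1 → R0=27>>1=13
SHR R0, 1 → R0=13>>1=6
ADD R4, 4 → R4=104+4=108
ADD R7, 1 → R7=3+1=4
CMP R7, 9  (cmp 4,9)
JLT start: taken
LOAD R0, [R4] → R0=M[108]=22
OR R0, 1 → R0=22|1=23
SHR R0, 1 → R0=23>>1=11
SHR R0, 1 → R0=11>>1=5
ADD R4, 4 → R4=108+4=112
ADD R7, 1 → R7=4+1=5
CMP R7, 9  (cmp 5,9)
JLT start: taken
LOAD R0, [R4] → R0=M[112]=10
OR R0, 1 → R0=10|1=11
SHR R0, 1 → R0=11>>1=5
SHR R0, 1 → R0=5>>1=2
ADD R4, 4 → R4=112+4=116
ADD R7, 1 → R7=5+1=6
CMP R7, 9  (cmp 6,9)
JLT start: taken
LOAD R0, [R4] → R0=M[116]=19
OR R0, 1 → R0=19|1=19
SHR R0, 1 → R0=19>>1=9
SHR R0, 1 → R0=9>>1=4
ADD R4, 4 → R4=116+4=120
ADD R7, 1 → R7=6+1=7
CMP R7, 9  (cmp 7,9)
JLT start: taken
LOAD R0, [R4] → R0=M[120]=2
OR R0, 1 → R0=2|1=3
SHR R0, 1 → R0=3>>1=1
SHR R0, 1 → R0=1>>1=0
ADD R4, 4 → R4=120+4=124
ADD R7, 1 → R7=7+1=8
CMP R7, 9  (cmp 8,9)
JLT start: taken
LOAD R0, [R4] → R0=M[124]=22
OR R0, 1 → R0=22|1=23
SHR R0, 1 → R0=23>>1=11
SHR R0, 1 → R0=11>>1=5
ADD R4, 4 → R4=124+4=128
ADD R7, 1 → R7=8+1=9
CMP R7, 9  (cmp 9,9)
JLT start: not taken
SHL R0, 3 → R0=5<<3=40
STORE R0, [108] → M[108]=40
halt.

40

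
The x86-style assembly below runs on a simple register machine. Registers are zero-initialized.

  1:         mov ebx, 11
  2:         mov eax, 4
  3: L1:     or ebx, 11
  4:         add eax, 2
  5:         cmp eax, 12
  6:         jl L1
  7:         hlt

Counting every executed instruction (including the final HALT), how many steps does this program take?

after mov ebx, 11: ebx=11
after mov eax, 4: eax=4
after or ebx, 11: ebx=11|11=11
after add eax, 2: eax=4+2=6
cmp eax, 12  (cmp 6,12)
jl L1: taken
after or ebx, 11: ebx=11|11=11
after add eax, 2: eax=6+2=8
cmp eax, 12  (cmp 8,12)
jl L1: taken
after or ebx, 11: ebx=11|11=11
after add eax, 2: eax=8+2=10
cmp eax, 12  (cmp 10,12)
jl L1: taken
after or ebx, 11: ebx=11|11=11
after add eax, 2: eax=10+2=12
cmp eax, 12  (cmp 12,12)
jl L1: not taken
halt.
Total executed instructions: 19.

19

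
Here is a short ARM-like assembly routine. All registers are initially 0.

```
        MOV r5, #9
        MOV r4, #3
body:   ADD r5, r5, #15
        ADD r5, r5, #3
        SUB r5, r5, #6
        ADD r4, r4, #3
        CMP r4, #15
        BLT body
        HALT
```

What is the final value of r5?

r5=9
r4=3
r5=9+15=24
r5=24+3=27
r5=27-6=21
r4=3+3=6
CMP r4, #15  (cmp 6,15)
BLT body: taken
r5=21+15=36
r5=36+3=39
r5=39-6=33
r4=6+3=9
CMP r4, #15  (cmp 9,15)
BLT body: taken
r5=33+15=48
r5=48+3=51
r5=51-6=45
r4=9+3=12
CMP r4, #15  (cmp 12,15)
BLT body: taken
r5=45+15=60
r5=60+3=63
r5=63-6=57
r4=12+3=15
CMP r4, #15  (cmp 15,15)
BLT body: not taken
halt.

57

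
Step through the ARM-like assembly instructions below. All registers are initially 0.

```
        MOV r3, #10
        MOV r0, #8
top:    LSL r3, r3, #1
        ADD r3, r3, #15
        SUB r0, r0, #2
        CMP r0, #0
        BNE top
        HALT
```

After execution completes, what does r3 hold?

MOV r3, #10 → r3=10
MOV r0, #8 → r0=8
LSL r3, r3, #1 → r3=10<<1=20
ADD r3, r3, #15 → r3=20+15=35
SUB r0, r0, #2 → r0=8-2=6
CMP r0, #0  (cmp 6,0)
BNE top: taken
LSL r3, r3, #1 → r3=35<<1=70
ADD r3, r3, #15 → r3=70+15=85
SUB r0, r0, #2 → r0=6-2=4
CMP r0, #0  (cmp 4,0)
BNE top: taken
LSL r3, r3, #1 → r3=85<<1=170
ADD r3, r3, #15 → r3=170+15=185
SUB r0, r0, #2 → r0=4-2=2
CMP r0, #0  (cmp 2,0)
BNE top: taken
LSL r3, r3, #1 → r3=185<<1=370
ADD r3, r3, #15 → r3=370+15=385
SUB r0, r0, #2 → r0=2-2=0
CMP r0, #0  (cmp 0,0)
BNE top: not taken
halt.

385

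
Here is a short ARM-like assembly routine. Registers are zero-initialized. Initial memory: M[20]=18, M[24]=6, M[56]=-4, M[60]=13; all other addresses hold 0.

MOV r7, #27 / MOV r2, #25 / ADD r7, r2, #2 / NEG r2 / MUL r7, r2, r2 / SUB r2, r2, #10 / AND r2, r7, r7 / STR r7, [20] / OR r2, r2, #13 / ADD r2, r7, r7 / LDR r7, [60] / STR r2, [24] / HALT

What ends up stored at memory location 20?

MOV r7, #27 → r7=27
MOV r2, #25 → r2=25
ADD r7, r2, #2 → r7=25+2=27
NEG r2 → r2=-(25)=-25
MUL r7, r2, r2 → r7=(-25)*(-25)=625
SUB r2, r2, #10 → r2=(-25)-10=-35
AND r2, r7, r7 → r2=625&625=625
STR r7, [20] → M[20]=625
OR r2, r2, #13 → r2=625|13=637
ADD r2, r7, r7 → r2=625+625=1250
LDR r7, [60] → r7=M[60]=13
STR r2, [24] → M[24]=1250
halt.

625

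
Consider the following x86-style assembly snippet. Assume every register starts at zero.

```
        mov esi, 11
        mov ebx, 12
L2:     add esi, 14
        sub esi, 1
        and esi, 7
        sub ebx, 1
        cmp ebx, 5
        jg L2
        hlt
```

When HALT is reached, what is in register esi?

6

esi=11
ebx=12
esi=11+14=25
esi=25-1=24
esi=24&7=0
ebx=12-1=11
cmp ebx, 5  (cmp 11,5)
jg L2: taken
esi=0+14=14
esi=14-1=13
esi=13&7=5
ebx=11-1=10
cmp ebx, 5  (cmp 10,5)
jg L2: taken
esi=5+14=19
esi=19-1=18
esi=18&7=2
ebx=10-1=9
cmp ebx, 5  (cmp 9,5)
jg L2: taken
esi=2+14=16
esi=16-1=15
esi=15&7=7
ebx=9-1=8
cmp ebx, 5  (cmp 8,5)
jg L2: taken
esi=7+14=21
esi=21-1=20
esi=20&7=4
ebx=8-1=7
cmp ebx, 5  (cmp 7,5)
jg L2: taken
esi=4+14=18
esi=18-1=17
esi=17&7=1
ebx=7-1=6
cmp ebx, 5  (cmp 6,5)
jg L2: taken
esi=1+14=15
esi=15-1=14
esi=14&7=6
ebx=6-1=5
cmp ebx, 5  (cmp 5,5)
jg L2: not taken
halt.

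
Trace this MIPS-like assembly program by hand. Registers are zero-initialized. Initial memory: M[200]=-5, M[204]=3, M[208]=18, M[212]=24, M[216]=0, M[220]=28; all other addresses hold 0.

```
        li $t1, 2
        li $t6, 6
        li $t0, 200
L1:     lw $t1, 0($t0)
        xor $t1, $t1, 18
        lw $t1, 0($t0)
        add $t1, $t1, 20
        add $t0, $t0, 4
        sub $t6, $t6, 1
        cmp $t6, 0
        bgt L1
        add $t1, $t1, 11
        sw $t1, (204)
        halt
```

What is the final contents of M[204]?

59

$t1=2
$t6=6
$t0=200
$t1=M[200]=-5
$t1=(-5)^18=-23
$t1=M[200]=-5
$t1=(-5)+20=15
$t0=200+4=204
$t6=6-1=5
cmp $t6, 0  (cmp 5,0)
bgt L1: taken
$t1=M[204]=3
$t1=3^18=17
$t1=M[204]=3
$t1=3+20=23
$t0=204+4=208
$t6=5-1=4
cmp $t6, 0  (cmp 4,0)
bgt L1: taken
$t1=M[208]=18
$t1=18^18=0
$t1=M[208]=18
$t1=18+20=38
$t0=208+4=212
$t6=4-1=3
cmp $t6, 0  (cmp 3,0)
bgt L1: taken
$t1=M[212]=24
$t1=24^18=10
$t1=M[212]=24
$t1=24+20=44
$t0=212+4=216
$t6=3-1=2
cmp $t6, 0  (cmp 2,0)
bgt L1: taken
$t1=M[216]=0
$t1=0^18=18
$t1=M[216]=0
$t1=0+20=20
$t0=216+4=220
$t6=2-1=1
cmp $t6, 0  (cmp 1,0)
bgt L1: taken
$t1=M[220]=28
$t1=28^18=14
$t1=M[220]=28
$t1=28+20=48
$t0=220+4=224
$t6=1-1=0
cmp $t6, 0  (cmp 0,0)
bgt L1: not taken
$t1=48+11=59
sw $t1, (204) → M[204]=59
halt.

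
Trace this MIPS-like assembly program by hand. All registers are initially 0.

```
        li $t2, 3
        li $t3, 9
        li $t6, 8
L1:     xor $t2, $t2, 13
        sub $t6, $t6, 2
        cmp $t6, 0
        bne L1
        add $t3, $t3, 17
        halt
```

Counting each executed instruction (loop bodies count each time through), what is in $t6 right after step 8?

6

li $t2, 3 → $t2=3
li $t3, 9 → $t3=9
li $t6, 8 → $t6=8
xor $t2, $t2, 13 → $t2=3^13=14
sub $t6, $t6, 2 → $t6=8-2=6
cmp $t6, 0  (cmp 6,0)
bne L1: taken
xor $t2, $t2, 13 → $t2=14^13=3
After step 8: $t6 = 6.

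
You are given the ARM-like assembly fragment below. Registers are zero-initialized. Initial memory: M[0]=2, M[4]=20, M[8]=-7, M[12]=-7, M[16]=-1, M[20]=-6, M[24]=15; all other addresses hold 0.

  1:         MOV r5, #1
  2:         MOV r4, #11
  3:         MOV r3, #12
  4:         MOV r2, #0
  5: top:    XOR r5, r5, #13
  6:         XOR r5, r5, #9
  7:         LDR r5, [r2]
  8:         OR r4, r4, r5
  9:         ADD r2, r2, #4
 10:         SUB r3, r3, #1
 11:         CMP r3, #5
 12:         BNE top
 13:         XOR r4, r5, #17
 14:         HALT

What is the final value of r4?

30

r5=1
r4=11
r3=12
r2=0
r5=1^13=12
r5=12^9=5
r5=M[0]=2
r4=11|2=11
r2=0+4=4
r3=12-1=11
CMP r3, #5  (cmp 11,5)
BNE top: taken
r5=2^13=15
r5=15^9=6
r5=M[4]=20
r4=11|20=31
r2=4+4=8
r3=11-1=10
CMP r3, #5  (cmp 10,5)
BNE top: taken
r5=20^13=25
r5=25^9=16
r5=M[8]=-7
r4=31|(-7)=-1
r2=8+4=12
r3=10-1=9
CMP r3, #5  (cmp 9,5)
BNE top: taken
r5=(-7)^13=-12
r5=(-12)^9=-3
r5=M[12]=-7
r4=(-1)|(-7)=-1
r2=12+4=16
r3=9-1=8
CMP r3, #5  (cmp 8,5)
BNE top: taken
r5=(-7)^13=-12
r5=(-12)^9=-3
r5=M[16]=-1
r4=(-1)|(-1)=-1
r2=16+4=20
r3=8-1=7
CMP r3, #5  (cmp 7,5)
BNE top: taken
r5=(-1)^13=-14
r5=(-14)^9=-5
r5=M[20]=-6
r4=(-1)|(-6)=-1
r2=20+4=24
r3=7-1=6
CMP r3, #5  (cmp 6,5)
BNE top: taken
r5=(-6)^13=-9
r5=(-9)^9=-2
r5=M[24]=15
r4=(-1)|15=-1
r2=24+4=28
r3=6-1=5
CMP r3, #5  (cmp 5,5)
BNE top: not taken
r4=15^17=30
halt.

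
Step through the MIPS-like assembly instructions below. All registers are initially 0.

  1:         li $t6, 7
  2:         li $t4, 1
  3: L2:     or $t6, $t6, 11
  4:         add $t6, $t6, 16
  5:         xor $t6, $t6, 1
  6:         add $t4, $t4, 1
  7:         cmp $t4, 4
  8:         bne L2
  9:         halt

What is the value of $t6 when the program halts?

$t6=7
$t4=1
$t6=7|11=15
$t6=15+16=31
$t6=31^1=30
$t4=1+1=2
cmp $t4, 4  (cmp 2,4)
bne L2: taken
$t6=30|11=31
$t6=31+16=47
$t6=47^1=46
$t4=2+1=3
cmp $t4, 4  (cmp 3,4)
bne L2: taken
$t6=46|11=47
$t6=47+16=63
$t6=63^1=62
$t4=3+1=4
cmp $t4, 4  (cmp 4,4)
bne L2: not taken
halt.

62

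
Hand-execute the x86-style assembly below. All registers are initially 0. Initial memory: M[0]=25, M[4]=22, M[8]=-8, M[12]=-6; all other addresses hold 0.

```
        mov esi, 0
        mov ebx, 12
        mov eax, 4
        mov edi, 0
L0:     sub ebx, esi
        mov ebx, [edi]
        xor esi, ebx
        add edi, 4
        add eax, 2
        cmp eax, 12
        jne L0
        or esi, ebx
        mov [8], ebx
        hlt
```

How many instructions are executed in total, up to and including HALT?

35

after mov esi, 0: esi=0
after mov ebx, 12: ebx=12
after mov eax, 4: eax=4
after mov edi, 0: edi=0
after sub ebx, esi: ebx=12-0=12
after mov ebx, [edi]: ebx=M[0]=25
after xor esi, ebx: esi=0^25=25
after add edi, 4: edi=0+4=4
after add eax, 2: eax=4+2=6
cmp eax, 12  (cmp 6,12)
jne L0: taken
after sub ebx, esi: ebx=25-25=0
after mov ebx, [edi]: ebx=M[4]=22
after xor esi, ebx: esi=25^22=15
after add edi, 4: edi=4+4=8
after add eax, 2: eax=6+2=8
cmp eax, 12  (cmp 8,12)
jne L0: taken
after sub ebx, esi: ebx=22-15=7
after mov ebx, [edi]: ebx=M[8]=-8
after xor esi, ebx: esi=15^(-8)=-9
after add edi, 4: edi=8+4=12
after add eax, 2: eax=8+2=10
cmp eax, 12  (cmp 10,12)
jne L0: taken
after sub ebx, esi: ebx=(-8)-(-9)=1
after mov ebx, [edi]: ebx=M[12]=-6
after xor esi, ebx: esi=(-9)^(-6)=13
after add edi, 4: edi=12+4=16
after add eax, 2: eax=10+2=12
cmp eax, 12  (cmp 12,12)
jne L0: not taken
after or esi, ebx: esi=13|(-6)=-1
mov [8], ebx → M[8]=-6
halt.
Total executed instructions: 35.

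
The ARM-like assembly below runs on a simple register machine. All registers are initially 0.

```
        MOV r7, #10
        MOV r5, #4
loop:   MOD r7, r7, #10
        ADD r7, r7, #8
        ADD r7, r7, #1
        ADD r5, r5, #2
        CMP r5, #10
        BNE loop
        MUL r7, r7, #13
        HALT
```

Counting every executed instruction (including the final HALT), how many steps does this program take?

22

r7=10
r5=4
r7=10%10=0
r7=0+8=8
r7=8+1=9
r5=4+2=6
CMP r5, #10  (cmp 6,10)
BNE loop: taken
r7=9%10=9
r7=9+8=17
r7=17+1=18
r5=6+2=8
CMP r5, #10  (cmp 8,10)
BNE loop: taken
r7=18%10=8
r7=8+8=16
r7=16+1=17
r5=8+2=10
CMP r5, #10  (cmp 10,10)
BNE loop: not taken
r7=17*13=221
halt.
Total executed instructions: 22.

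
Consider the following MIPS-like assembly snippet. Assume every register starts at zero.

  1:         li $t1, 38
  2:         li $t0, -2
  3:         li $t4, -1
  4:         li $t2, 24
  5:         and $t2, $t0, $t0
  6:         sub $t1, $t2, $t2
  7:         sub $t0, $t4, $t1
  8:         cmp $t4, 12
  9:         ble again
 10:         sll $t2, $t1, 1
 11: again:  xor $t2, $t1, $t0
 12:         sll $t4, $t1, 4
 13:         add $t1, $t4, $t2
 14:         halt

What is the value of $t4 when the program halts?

after li $t1, 38: $t1=38
after li $t0, -2: $t0=-2
after li $t4, -1: $t4=-1
after li $t2, 24: $t2=24
after and $t2, $t0, $t0: $t2=(-2)&(-2)=-2
after sub $t1, $t2, $t2: $t1=(-2)-(-2)=0
after sub $t0, $t4, $t1: $t0=(-1)-0=-1
cmp $t4, 12  (cmp -1,12)
ble again: taken
after xor $t2, $t1, $t0: $t2=0^(-1)=-1
after sll $t4, $t1, 4: $t4=0<<4=0
after add $t1, $t4, $t2: $t1=0+(-1)=-1
halt.

0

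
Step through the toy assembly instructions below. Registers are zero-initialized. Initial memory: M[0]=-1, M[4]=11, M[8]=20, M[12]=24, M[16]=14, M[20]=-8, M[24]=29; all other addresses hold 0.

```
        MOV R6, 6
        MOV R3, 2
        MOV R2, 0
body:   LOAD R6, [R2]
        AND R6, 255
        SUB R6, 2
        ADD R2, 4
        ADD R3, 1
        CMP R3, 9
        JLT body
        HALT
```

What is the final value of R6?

after MOV R6, 6: R6=6
after MOV R3, 2: R3=2
after MOV R2, 0: R2=0
after LOAD R6, [R2]: R6=M[0]=-1
after AND R6, 255: R6=(-1)&255=255
after SUB R6, 2: R6=255-2=253
after ADD R2, 4: R2=0+4=4
after ADD R3, 1: R3=2+1=3
CMP R3, 9  (cmp 3,9)
JLT body: taken
after LOAD R6, [R2]: R6=M[4]=11
after AND R6, 255: R6=11&255=11
after SUB R6, 2: R6=11-2=9
after ADD R2, 4: R2=4+4=8
after ADD R3, 1: R3=3+1=4
CMP R3, 9  (cmp 4,9)
JLT body: taken
after LOAD R6, [R2]: R6=M[8]=20
after AND R6, 255: R6=20&255=20
after SUB R6, 2: R6=20-2=18
after ADD R2, 4: R2=8+4=12
after ADD R3, 1: R3=4+1=5
CMP R3, 9  (cmp 5,9)
JLT body: taken
after LOAD R6, [R2]: R6=M[12]=24
after AND R6, 255: R6=24&255=24
after SUB R6, 2: R6=24-2=22
after ADD R2, 4: R2=12+4=16
after ADD R3, 1: R3=5+1=6
CMP R3, 9  (cmp 6,9)
JLT body: taken
after LOAD R6, [R2]: R6=M[16]=14
after AND R6, 255: R6=14&255=14
after SUB R6, 2: R6=14-2=12
after ADD R2, 4: R2=16+4=20
after ADD R3, 1: R3=6+1=7
CMP R3, 9  (cmp 7,9)
JLT body: taken
after LOAD R6, [R2]: R6=M[20]=-8
after AND R6, 255: R6=(-8)&255=248
after SUB R6, 2: R6=248-2=246
after ADD R2, 4: R2=20+4=24
after ADD R3, 1: R3=7+1=8
CMP R3, 9  (cmp 8,9)
JLT body: taken
after LOAD R6, [R2]: R6=M[24]=29
after AND R6, 255: R6=29&255=29
after SUB R6, 2: R6=29-2=27
after ADD R2, 4: R2=24+4=28
after ADD R3, 1: R3=8+1=9
CMP R3, 9  (cmp 9,9)
JLT body: not taken
halt.

27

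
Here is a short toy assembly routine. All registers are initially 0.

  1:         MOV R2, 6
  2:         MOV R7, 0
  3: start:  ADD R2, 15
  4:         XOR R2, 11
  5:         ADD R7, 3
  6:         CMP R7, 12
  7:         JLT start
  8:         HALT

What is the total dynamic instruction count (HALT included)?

R2=6
R7=0
R2=6+15=21
R2=21^11=30
R7=0+3=3
CMP R7, 12  (cmp 3,12)
JLT start: taken
R2=30+15=45
R2=45^11=38
R7=3+3=6
CMP R7, 12  (cmp 6,12)
JLT start: taken
R2=38+15=53
R2=53^11=62
R7=6+3=9
CMP R7, 12  (cmp 9,12)
JLT start: taken
R2=62+15=77
R2=77^11=70
R7=9+3=12
CMP R7, 12  (cmp 12,12)
JLT start: not taken
halt.
Total executed instructions: 23.

23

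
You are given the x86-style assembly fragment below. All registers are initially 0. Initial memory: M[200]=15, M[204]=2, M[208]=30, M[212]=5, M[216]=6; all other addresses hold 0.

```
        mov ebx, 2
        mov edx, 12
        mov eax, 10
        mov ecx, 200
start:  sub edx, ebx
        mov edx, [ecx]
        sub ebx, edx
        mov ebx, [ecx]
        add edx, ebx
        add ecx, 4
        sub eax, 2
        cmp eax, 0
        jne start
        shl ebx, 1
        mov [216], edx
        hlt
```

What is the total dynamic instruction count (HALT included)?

52

after mov ebx, 2: ebx=2
after mov edx, 12: edx=12
after mov eax, 10: eax=10
after mov ecx, 200: ecx=200
after sub edx, ebx: edx=12-2=10
after mov edx, [ecx]: edx=M[200]=15
after sub ebx, edx: ebx=2-15=-13
after mov ebx, [ecx]: ebx=M[200]=15
after add edx, ebx: edx=15+15=30
after add ecx, 4: ecx=200+4=204
after sub eax, 2: eax=10-2=8
cmp eax, 0  (cmp 8,0)
jne start: taken
after sub edx, ebx: edx=30-15=15
after mov edx, [ecx]: edx=M[204]=2
after sub ebx, edx: ebx=15-2=13
after mov ebx, [ecx]: ebx=M[204]=2
after add edx, ebx: edx=2+2=4
after add ecx, 4: ecx=204+4=208
after sub eax, 2: eax=8-2=6
cmp eax, 0  (cmp 6,0)
jne start: taken
after sub edx, ebx: edx=4-2=2
after mov edx, [ecx]: edx=M[208]=30
after sub ebx, edx: ebx=2-30=-28
after mov ebx, [ecx]: ebx=M[208]=30
after add edx, ebx: edx=30+30=60
after add ecx, 4: ecx=208+4=212
after sub eax, 2: eax=6-2=4
cmp eax, 0  (cmp 4,0)
jne start: taken
after sub edx, ebx: edx=60-30=30
after mov edx, [ecx]: edx=M[212]=5
after sub ebx, edx: ebx=30-5=25
after mov ebx, [ecx]: ebx=M[212]=5
after add edx, ebx: edx=5+5=10
after add ecx, 4: ecx=212+4=216
after sub eax, 2: eax=4-2=2
cmp eax, 0  (cmp 2,0)
jne start: taken
after sub edx, ebx: edx=10-5=5
after mov edx, [ecx]: edx=M[216]=6
after sub ebx, edx: ebx=5-6=-1
after mov ebx, [ecx]: ebx=M[216]=6
after add edx, ebx: edx=6+6=12
after add ecx, 4: ecx=216+4=220
after sub eax, 2: eax=2-2=0
cmp eax, 0  (cmp 0,0)
jne start: not taken
after shl ebx, 1: ebx=6<<1=12
mov [216], edx → M[216]=12
halt.
Total executed instructions: 52.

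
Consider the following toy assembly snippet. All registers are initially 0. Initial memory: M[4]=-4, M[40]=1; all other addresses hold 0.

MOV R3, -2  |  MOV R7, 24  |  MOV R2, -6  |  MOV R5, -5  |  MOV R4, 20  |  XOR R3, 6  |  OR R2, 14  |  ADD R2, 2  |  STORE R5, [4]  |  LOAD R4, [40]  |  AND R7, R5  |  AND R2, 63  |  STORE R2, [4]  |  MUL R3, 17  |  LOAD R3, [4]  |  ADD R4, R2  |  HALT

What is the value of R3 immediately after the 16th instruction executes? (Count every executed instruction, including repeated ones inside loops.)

after MOV R3, -2: R3=-2
after MOV R7, 24: R7=24
after MOV R2, -6: R2=-6
after MOV R5, -5: R5=-5
after MOV R4, 20: R4=20
after XOR R3, 6: R3=(-2)^6=-8
after OR R2, 14: R2=(-6)|14=-2
after ADD R2, 2: R2=(-2)+2=0
STORE R5, [4] → M[4]=-5
after LOAD R4, [40]: R4=M[40]=1
after AND R7, R5: R7=24&(-5)=24
after AND R2, 63: R2=0&63=0
STORE R2, [4] → M[4]=0
after MUL R3, 17: R3=(-8)*17=-136
after LOAD R3, [4]: R3=M[4]=0
after ADD R4, R2: R4=1+0=1
After step 16: R3 = 0.

0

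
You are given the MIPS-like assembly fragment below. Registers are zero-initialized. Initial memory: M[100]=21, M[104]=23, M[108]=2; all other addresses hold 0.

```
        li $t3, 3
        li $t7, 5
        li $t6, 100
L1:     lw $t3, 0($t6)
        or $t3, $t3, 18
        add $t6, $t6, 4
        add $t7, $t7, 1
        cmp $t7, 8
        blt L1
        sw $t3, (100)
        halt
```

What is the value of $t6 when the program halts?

112

li $t3, 3 → $t3=3
li $t7, 5 → $t7=5
li $t6, 100 → $t6=100
lw $t3, 0($t6) → $t3=M[100]=21
or $t3, $t3, 18 → $t3=21|18=23
add $t6, $t6, 4 → $t6=100+4=104
add $t7, $t7, 1 → $t7=5+1=6
cmp $t7, 8  (cmp 6,8)
blt L1: taken
lw $t3, 0($t6) → $t3=M[104]=23
or $t3, $t3, 18 → $t3=23|18=23
add $t6, $t6, 4 → $t6=104+4=108
add $t7, $t7, 1 → $t7=6+1=7
cmp $t7, 8  (cmp 7,8)
blt L1: taken
lw $t3, 0($t6) → $t3=M[108]=2
or $t3, $t3, 18 → $t3=2|18=18
add $t6, $t6, 4 → $t6=108+4=112
add $t7, $t7, 1 → $t7=7+1=8
cmp $t7, 8  (cmp 8,8)
blt L1: not taken
sw $t3, (100) → M[100]=18
halt.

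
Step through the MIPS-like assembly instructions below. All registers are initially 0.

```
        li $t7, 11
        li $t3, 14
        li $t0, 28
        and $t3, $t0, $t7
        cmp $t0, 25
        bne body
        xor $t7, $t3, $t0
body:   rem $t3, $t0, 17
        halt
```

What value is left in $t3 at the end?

11

after li $t7, 11: $t7=11
after li $t3, 14: $t3=14
after li $t0, 28: $t0=28
after and $t3, $t0, $t7: $t3=28&11=8
cmp $t0, 25  (cmp 28,25)
bne body: taken
after rem $t3, $t0, 17: $t3=28%17=11
halt.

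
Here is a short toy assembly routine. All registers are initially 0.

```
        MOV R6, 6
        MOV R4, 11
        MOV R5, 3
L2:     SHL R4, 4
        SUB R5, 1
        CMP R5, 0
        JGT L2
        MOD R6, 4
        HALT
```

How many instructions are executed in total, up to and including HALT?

MOV R6, 6 → R6=6
MOV R4, 11 → R4=11
MOV R5, 3 → R5=3
SHL R4, 4 → R4=11<<4=176
SUB R5, 1 → R5=3-1=2
CMP R5, 0  (cmp 2,0)
JGT L2: taken
SHL R4, 4 → R4=176<<4=2816
SUB R5, 1 → R5=2-1=1
CMP R5, 0  (cmp 1,0)
JGT L2: taken
SHL R4, 4 → R4=2816<<4=45056
SUB R5, 1 → R5=1-1=0
CMP R5, 0  (cmp 0,0)
JGT L2: not taken
MOD R6, 4 → R6=6%4=2
halt.
Total executed instructions: 17.

17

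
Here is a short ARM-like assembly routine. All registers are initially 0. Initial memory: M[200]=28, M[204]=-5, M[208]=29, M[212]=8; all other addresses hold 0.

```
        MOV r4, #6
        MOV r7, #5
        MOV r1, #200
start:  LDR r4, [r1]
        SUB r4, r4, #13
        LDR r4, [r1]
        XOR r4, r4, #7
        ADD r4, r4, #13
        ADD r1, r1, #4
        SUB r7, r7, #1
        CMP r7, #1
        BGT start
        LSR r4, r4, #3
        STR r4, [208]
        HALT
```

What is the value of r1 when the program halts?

r4=6
r7=5
r1=200
r4=M[200]=28
r4=28-13=15
r4=M[200]=28
r4=28^7=27
r4=27+13=40
r1=200+4=204
r7=5-1=4
CMP r7, #1  (cmp 4,1)
BGT start: taken
r4=M[204]=-5
r4=(-5)-13=-18
r4=M[204]=-5
r4=(-5)^7=-4
r4=(-4)+13=9
r1=204+4=208
r7=4-1=3
CMP r7, #1  (cmp 3,1)
BGT start: taken
r4=M[208]=29
r4=29-13=16
r4=M[208]=29
r4=29^7=26
r4=26+13=39
r1=208+4=212
r7=3-1=2
CMP r7, #1  (cmp 2,1)
BGT start: taken
r4=M[212]=8
r4=8-13=-5
r4=M[212]=8
r4=8^7=15
r4=15+13=28
r1=212+4=216
r7=2-1=1
CMP r7, #1  (cmp 1,1)
BGT start: not taken
r4=28>>3=3
STR r4, [208] → M[208]=3
halt.

216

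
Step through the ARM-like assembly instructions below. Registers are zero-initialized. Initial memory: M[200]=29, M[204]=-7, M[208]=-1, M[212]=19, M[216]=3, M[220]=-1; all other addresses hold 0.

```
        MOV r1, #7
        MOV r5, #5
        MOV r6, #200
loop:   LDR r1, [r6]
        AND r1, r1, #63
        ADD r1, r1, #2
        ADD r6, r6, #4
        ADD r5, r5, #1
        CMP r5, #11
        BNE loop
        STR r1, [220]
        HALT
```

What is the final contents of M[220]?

65

after MOV r1, #7: r1=7
after MOV r5, #5: r5=5
after MOV r6, #200: r6=200
after LDR r1, [r6]: r1=M[200]=29
after AND r1, r1, #63: r1=29&63=29
after ADD r1, r1, #2: r1=29+2=31
after ADD r6, r6, #4: r6=200+4=204
after ADD r5, r5, #1: r5=5+1=6
CMP r5, #11  (cmp 6,11)
BNE loop: taken
after LDR r1, [r6]: r1=M[204]=-7
after AND r1, r1, #63: r1=(-7)&63=57
after ADD r1, r1, #2: r1=57+2=59
after ADD r6, r6, #4: r6=204+4=208
after ADD r5, r5, #1: r5=6+1=7
CMP r5, #11  (cmp 7,11)
BNE loop: taken
after LDR r1, [r6]: r1=M[208]=-1
after AND r1, r1, #63: r1=(-1)&63=63
after ADD r1, r1, #2: r1=63+2=65
after ADD r6, r6, #4: r6=208+4=212
after ADD r5, r5, #1: r5=7+1=8
CMP r5, #11  (cmp 8,11)
BNE loop: taken
after LDR r1, [r6]: r1=M[212]=19
after AND r1, r1, #63: r1=19&63=19
after ADD r1, r1, #2: r1=19+2=21
after ADD r6, r6, #4: r6=212+4=216
after ADD r5, r5, #1: r5=8+1=9
CMP r5, #11  (cmp 9,11)
BNE loop: taken
after LDR r1, [r6]: r1=M[216]=3
after AND r1, r1, #63: r1=3&63=3
after ADD r1, r1, #2: r1=3+2=5
after ADD r6, r6, #4: r6=216+4=220
after ADD r5, r5, #1: r5=9+1=10
CMP r5, #11  (cmp 10,11)
BNE loop: taken
after LDR r1, [r6]: r1=M[220]=-1
after AND r1, r1, #63: r1=(-1)&63=63
after ADD r1, r1, #2: r1=63+2=65
after ADD r6, r6, #4: r6=220+4=224
after ADD r5, r5, #1: r5=10+1=11
CMP r5, #11  (cmp 11,11)
BNE loop: not taken
STR r1, [220] → M[220]=65
halt.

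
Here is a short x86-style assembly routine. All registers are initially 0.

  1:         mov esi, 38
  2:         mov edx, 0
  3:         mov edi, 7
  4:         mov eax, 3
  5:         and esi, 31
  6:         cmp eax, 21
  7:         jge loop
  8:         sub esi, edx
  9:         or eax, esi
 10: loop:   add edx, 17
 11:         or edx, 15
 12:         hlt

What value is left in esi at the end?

esi=38
edx=0
edi=7
eax=3
esi=38&31=6
cmp eax, 21  (cmp 3,21)
jge loop: not taken
esi=6-0=6
eax=3|6=7
edx=0+17=17
edx=17|15=31
halt.

6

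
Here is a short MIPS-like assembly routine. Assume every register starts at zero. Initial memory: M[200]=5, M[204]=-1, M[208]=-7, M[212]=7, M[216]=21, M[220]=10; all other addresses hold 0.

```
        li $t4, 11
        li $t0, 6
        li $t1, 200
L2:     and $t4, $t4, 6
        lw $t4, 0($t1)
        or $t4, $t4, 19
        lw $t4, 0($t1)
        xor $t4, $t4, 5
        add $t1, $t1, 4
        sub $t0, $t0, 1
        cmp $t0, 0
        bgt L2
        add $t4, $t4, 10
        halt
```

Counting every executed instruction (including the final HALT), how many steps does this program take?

$t4=11
$t0=6
$t1=200
$t4=11&6=2
$t4=M[200]=5
$t4=5|19=23
$t4=M[200]=5
$t4=5^5=0
$t1=200+4=204
$t0=6-1=5
cmp $t0, 0  (cmp 5,0)
bgt L2: taken
$t4=0&6=0
$t4=M[204]=-1
$t4=(-1)|19=-1
$t4=M[204]=-1
$t4=(-1)^5=-6
$t1=204+4=208
$t0=5-1=4
cmp $t0, 0  (cmp 4,0)
bgt L2: taken
$t4=(-6)&6=2
$t4=M[208]=-7
$t4=(-7)|19=-5
$t4=M[208]=-7
$t4=(-7)^5=-4
$t1=208+4=212
$t0=4-1=3
cmp $t0, 0  (cmp 3,0)
bgt L2: taken
$t4=(-4)&6=4
$t4=M[212]=7
$t4=7|19=23
$t4=M[212]=7
$t4=7^5=2
$t1=212+4=216
$t0=3-1=2
cmp $t0, 0  (cmp 2,0)
bgt L2: taken
$t4=2&6=2
$t4=M[216]=21
$t4=21|19=23
$t4=M[216]=21
$t4=21^5=16
$t1=216+4=220
$t0=2-1=1
cmp $t0, 0  (cmp 1,0)
bgt L2: taken
$t4=16&6=0
$t4=M[220]=10
$t4=10|19=27
$t4=M[220]=10
$t4=10^5=15
$t1=220+4=224
$t0=1-1=0
cmp $t0, 0  (cmp 0,0)
bgt L2: not taken
$t4=15+10=25
halt.
Total executed instructions: 59.

59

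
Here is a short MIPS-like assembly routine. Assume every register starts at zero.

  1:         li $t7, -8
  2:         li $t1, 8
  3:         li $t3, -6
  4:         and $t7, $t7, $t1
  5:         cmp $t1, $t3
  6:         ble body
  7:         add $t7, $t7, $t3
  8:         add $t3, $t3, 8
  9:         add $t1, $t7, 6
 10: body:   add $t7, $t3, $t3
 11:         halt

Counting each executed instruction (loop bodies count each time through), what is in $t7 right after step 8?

li $t7, -8 → $t7=-8
li $t1, 8 → $t1=8
li $t3, -6 → $t3=-6
and $t7, $t7, $t1 → $t7=(-8)&8=8
cmp $t1, $t3  (cmp 8,-6)
ble body: not taken
add $t7, $t7, $t3 → $t7=8+(-6)=2
add $t3, $t3, 8 → $t3=(-6)+8=2
After step 8: $t7 = 2.

2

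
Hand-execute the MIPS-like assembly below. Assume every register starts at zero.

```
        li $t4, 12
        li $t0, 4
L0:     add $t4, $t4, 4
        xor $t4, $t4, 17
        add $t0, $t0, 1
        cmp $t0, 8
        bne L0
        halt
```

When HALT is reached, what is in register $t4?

28

after li $t4, 12: $t4=12
after li $t0, 4: $t0=4
after add $t4, $t4, 4: $t4=12+4=16
after xor $t4, $t4, 17: $t4=16^17=1
after add $t0, $t0, 1: $t0=4+1=5
cmp $t0, 8  (cmp 5,8)
bne L0: taken
after add $t4, $t4, 4: $t4=1+4=5
after xor $t4, $t4, 17: $t4=5^17=20
after add $t0, $t0, 1: $t0=5+1=6
cmp $t0, 8  (cmp 6,8)
bne L0: taken
after add $t4, $t4, 4: $t4=20+4=24
after xor $t4, $t4, 17: $t4=24^17=9
after add $t0, $t0, 1: $t0=6+1=7
cmp $t0, 8  (cmp 7,8)
bne L0: taken
after add $t4, $t4, 4: $t4=9+4=13
after xor $t4, $t4, 17: $t4=13^17=28
after add $t0, $t0, 1: $t0=7+1=8
cmp $t0, 8  (cmp 8,8)
bne L0: not taken
halt.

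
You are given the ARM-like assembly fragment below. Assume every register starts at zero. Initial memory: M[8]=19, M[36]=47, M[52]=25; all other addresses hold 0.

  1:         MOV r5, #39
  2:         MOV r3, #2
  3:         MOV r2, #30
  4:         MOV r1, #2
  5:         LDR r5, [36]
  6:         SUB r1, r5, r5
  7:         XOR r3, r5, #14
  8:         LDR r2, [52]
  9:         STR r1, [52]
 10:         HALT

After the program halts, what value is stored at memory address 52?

0

MOV r5, #39 → r5=39
MOV r3, #2 → r3=2
MOV r2, #30 → r2=30
MOV r1, #2 → r1=2
LDR r5, [36] → r5=M[36]=47
SUB r1, r5, r5 → r1=47-47=0
XOR r3, r5, #14 → r3=47^14=33
LDR r2, [52] → r2=M[52]=25
STR r1, [52] → M[52]=0
halt.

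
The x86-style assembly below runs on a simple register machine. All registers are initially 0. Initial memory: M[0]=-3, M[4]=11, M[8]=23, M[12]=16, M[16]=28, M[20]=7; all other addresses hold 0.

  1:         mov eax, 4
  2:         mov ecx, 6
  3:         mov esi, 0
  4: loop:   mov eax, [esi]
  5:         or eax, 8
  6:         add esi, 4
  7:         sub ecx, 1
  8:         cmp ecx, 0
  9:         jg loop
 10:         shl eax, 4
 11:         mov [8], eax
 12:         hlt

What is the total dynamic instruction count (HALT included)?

42

eax=4
ecx=6
esi=0
eax=M[0]=-3
eax=(-3)|8=-3
esi=0+4=4
ecx=6-1=5
cmp ecx, 0  (cmp 5,0)
jg loop: taken
eax=M[4]=11
eax=11|8=11
esi=4+4=8
ecx=5-1=4
cmp ecx, 0  (cmp 4,0)
jg loop: taken
eax=M[8]=23
eax=23|8=31
esi=8+4=12
ecx=4-1=3
cmp ecx, 0  (cmp 3,0)
jg loop: taken
eax=M[12]=16
eax=16|8=24
esi=12+4=16
ecx=3-1=2
cmp ecx, 0  (cmp 2,0)
jg loop: taken
eax=M[16]=28
eax=28|8=28
esi=16+4=20
ecx=2-1=1
cmp ecx, 0  (cmp 1,0)
jg loop: taken
eax=M[20]=7
eax=7|8=15
esi=20+4=24
ecx=1-1=0
cmp ecx, 0  (cmp 0,0)
jg loop: not taken
eax=15<<4=240
mov [8], eax → M[8]=240
halt.
Total executed instructions: 42.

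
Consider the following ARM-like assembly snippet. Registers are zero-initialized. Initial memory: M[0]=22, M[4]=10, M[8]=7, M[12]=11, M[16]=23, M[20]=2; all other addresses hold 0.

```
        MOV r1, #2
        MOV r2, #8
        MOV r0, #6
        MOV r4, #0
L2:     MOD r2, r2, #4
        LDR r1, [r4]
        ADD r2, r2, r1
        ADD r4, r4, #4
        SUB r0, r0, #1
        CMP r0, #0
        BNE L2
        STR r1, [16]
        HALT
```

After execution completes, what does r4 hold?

24

after MOV r1, #2: r1=2
after MOV r2, #8: r2=8
after MOV r0, #6: r0=6
after MOV r4, #0: r4=0
after MOD r2, r2, #4: r2=8%4=0
after LDR r1, [r4]: r1=M[0]=22
after ADD r2, r2, r1: r2=0+22=22
after ADD r4, r4, #4: r4=0+4=4
after SUB r0, r0, #1: r0=6-1=5
CMP r0, #0  (cmp 5,0)
BNE L2: taken
after MOD r2, r2, #4: r2=22%4=2
after LDR r1, [r4]: r1=M[4]=10
after ADD r2, r2, r1: r2=2+10=12
after ADD r4, r4, #4: r4=4+4=8
after SUB r0, r0, #1: r0=5-1=4
CMP r0, #0  (cmp 4,0)
BNE L2: taken
after MOD r2, r2, #4: r2=12%4=0
after LDR r1, [r4]: r1=M[8]=7
after ADD r2, r2, r1: r2=0+7=7
after ADD r4, r4, #4: r4=8+4=12
after SUB r0, r0, #1: r0=4-1=3
CMP r0, #0  (cmp 3,0)
BNE L2: taken
after MOD r2, r2, #4: r2=7%4=3
after LDR r1, [r4]: r1=M[12]=11
after ADD r2, r2, r1: r2=3+11=14
after ADD r4, r4, #4: r4=12+4=16
after SUB r0, r0, #1: r0=3-1=2
CMP r0, #0  (cmp 2,0)
BNE L2: taken
after MOD r2, r2, #4: r2=14%4=2
after LDR r1, [r4]: r1=M[16]=23
after ADD r2, r2, r1: r2=2+23=25
after ADD r4, r4, #4: r4=16+4=20
after SUB r0, r0, #1: r0=2-1=1
CMP r0, #0  (cmp 1,0)
BNE L2: taken
after MOD r2, r2, #4: r2=25%4=1
after LDR r1, [r4]: r1=M[20]=2
after ADD r2, r2, r1: r2=1+2=3
after ADD r4, r4, #4: r4=20+4=24
after SUB r0, r0, #1: r0=1-1=0
CMP r0, #0  (cmp 0,0)
BNE L2: not taken
STR r1, [16] → M[16]=2
halt.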